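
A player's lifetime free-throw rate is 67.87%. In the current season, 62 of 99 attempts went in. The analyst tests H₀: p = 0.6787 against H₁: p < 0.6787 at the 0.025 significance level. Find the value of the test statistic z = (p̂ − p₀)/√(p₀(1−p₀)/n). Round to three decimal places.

z = -1.117

p̂ = 62/99 ≈ 0.62626.
Standard error under H₀: √(0.6787×0.3213/99) = 0.04693.
z = (0.62626 − 0.6787)/0.04693 = -0.05244/0.04693 = -1.117.
p-value = P(Z < -1.117) ≈ 0.1319, so at α = 0.025 we fail to reject H₀.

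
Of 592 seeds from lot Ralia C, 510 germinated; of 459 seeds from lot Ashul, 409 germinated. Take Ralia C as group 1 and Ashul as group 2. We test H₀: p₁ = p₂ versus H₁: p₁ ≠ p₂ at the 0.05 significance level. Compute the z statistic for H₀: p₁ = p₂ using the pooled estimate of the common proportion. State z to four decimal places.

z = -1.4353

p̂₁ = 510/592 = 0.861486, p̂₂ = 409/459 = 0.891068.
Pooled p̂ = (510+409)/(592+459) = 919/1051 = 0.874405.
SE = √(p̂(1−p̂)(1/n₁+1/n₂)) = √(0.874405·0.125595·0.00386784) = √(0.000424769) = 0.020610.
z = (0.861486 − 0.891068)/0.020610 = -0.029582/0.020610 = -1.4353.
Two-sided p-value ≈ 2·Φ(−1.435) = 0.1512, so at α = 0.05 we fail to reject H₀.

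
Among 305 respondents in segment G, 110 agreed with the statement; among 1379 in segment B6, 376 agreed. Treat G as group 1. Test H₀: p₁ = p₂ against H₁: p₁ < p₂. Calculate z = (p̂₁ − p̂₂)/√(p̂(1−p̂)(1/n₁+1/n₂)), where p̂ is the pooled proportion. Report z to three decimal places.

z = 3.069

p̂₁ = 110/305 ≈ 0.36066, p̂₂ = 376/1379 ≈ 0.27266.
Pooled p̂ = (110+376)/(305+1379) = 486/1684 = 0.28860.
SE = √(0.205309 × 0.00400385) = 0.02867.
z = (0.36066 − 0.27266)/0.02867 = 0.08800/0.02867 = 3.069.
p-value = P(Z < 3.069) ≈ 0.9989.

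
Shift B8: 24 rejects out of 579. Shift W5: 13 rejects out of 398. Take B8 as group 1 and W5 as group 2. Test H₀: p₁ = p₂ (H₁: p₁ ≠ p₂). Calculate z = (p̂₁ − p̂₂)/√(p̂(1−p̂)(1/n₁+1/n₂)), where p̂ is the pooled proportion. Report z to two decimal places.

p̂₁ = 24/579 = 0.0415, p̂₂ = 13/398 = 0.0327.
Pooled p̂ = (24+13)/(579+398) = 37/977 = 0.0379.
SE = √(p̂(1−p̂)(1/n₁+1/n₂)) = √(0.0379·0.9621·0.00423968) = √(0.00015448) = 0.0124.
z = (0.0415 − 0.0327)/0.0124 = 0.0088/0.0124 = 0.71.
p-value = 2·P(Z > 0.707) ≈ 0.4796.

z = 0.71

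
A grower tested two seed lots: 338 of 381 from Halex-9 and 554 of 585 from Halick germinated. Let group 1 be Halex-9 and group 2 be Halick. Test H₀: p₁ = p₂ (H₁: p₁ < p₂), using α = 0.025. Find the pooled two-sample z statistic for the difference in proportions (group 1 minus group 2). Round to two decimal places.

z = -3.42

p̂₁ = 338/381 = 0.8871, p̂₂ = 554/585 = 0.9470.
Pooled p̂ = (338+554)/(381+585) = 892/966 = 0.9234.
SE = √(0.0707363 × 0.00433407) = 0.0175.
z = (0.8871 − 0.9470)/0.0175 = -0.0599/0.0175 = -3.42.
p-value = P(Z < -3.419) ≈ 0.0003; since p < α = 0.025, reject H₀.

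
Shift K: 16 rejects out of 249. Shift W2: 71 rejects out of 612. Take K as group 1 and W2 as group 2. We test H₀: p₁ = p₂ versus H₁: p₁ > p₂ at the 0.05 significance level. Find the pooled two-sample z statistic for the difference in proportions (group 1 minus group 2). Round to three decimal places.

p̂₁ = 16/249 = 0.06426, p̂₂ = 71/612 = 0.11601.
Pooled p̂ = (16+71)/(249+612) = 87/861 = 0.10105.
SE = √(p̂(1−p̂)(1/n₁+1/n₂)) = √(0.10105·0.89895·0.00565005) = √(0.000513223) = 0.02265.
z = (0.06426 − 0.11601)/0.02265 = -0.05175/0.02265 = -2.285.
p-value = P(Z > -2.285) ≈ 0.9888. With α = 0.05, fail to reject H₀.

z = -2.285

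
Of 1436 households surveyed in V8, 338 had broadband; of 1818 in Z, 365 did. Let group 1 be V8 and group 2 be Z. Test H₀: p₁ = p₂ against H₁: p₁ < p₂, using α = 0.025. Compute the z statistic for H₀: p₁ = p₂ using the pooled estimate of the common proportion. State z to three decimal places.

p̂₁ = 338/1436 = 0.23538, p̂₂ = 365/1818 = 0.20077.
Pooled p̂ = (338+365)/(1436+1818) = 703/3254 = 0.21604.
SE = √(0.169368 × 0.00124643) = 0.01453.
z = (0.23538 − 0.20077)/0.01453 = 0.03461/0.01453 = 2.382.
p-value = P(Z < 2.382) ≈ 0.9914; since p > α = 0.025, fail to reject H₀.

z = 2.382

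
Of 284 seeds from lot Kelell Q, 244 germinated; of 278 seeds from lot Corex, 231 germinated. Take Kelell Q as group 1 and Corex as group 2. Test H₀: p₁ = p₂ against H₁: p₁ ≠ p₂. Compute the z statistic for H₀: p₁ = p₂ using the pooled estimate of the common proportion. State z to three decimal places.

z = 0.925

p̂₁ = 244/284 = 0.859155, p̂₂ = 231/278 = 0.830935.
Pooled p̂ = (244+231)/(284+278) = 475/562 = 0.845196.
SE = √(0.13084 × 0.00711825) = 0.030518.
z = (0.859155 − 0.830935)/0.030518 = 0.028220/0.030518 = 0.925.
Two-sided p-value ≈ 2·Φ(−0.925) = 0.3551.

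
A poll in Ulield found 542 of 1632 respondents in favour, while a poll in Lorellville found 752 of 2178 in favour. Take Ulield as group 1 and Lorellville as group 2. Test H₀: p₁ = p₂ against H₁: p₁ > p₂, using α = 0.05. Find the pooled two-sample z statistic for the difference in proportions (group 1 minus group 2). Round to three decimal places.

z = -0.849

p̂₁ = 542/1632 ≈ 0.33211, p̂₂ = 752/2178 ≈ 0.34527.
Pooled p̂ = (542+752)/(1632+2178) = 1294/3810 = 0.33963.
SE = √(0.224282 × 0.00107188) = 0.01550.
z = (0.33211 − 0.34527)/0.01550 = -0.01316/0.01550 = -0.849.
p-value = P(Z > -0.849) ≈ 0.8020; since p > α = 0.05, fail to reject H₀.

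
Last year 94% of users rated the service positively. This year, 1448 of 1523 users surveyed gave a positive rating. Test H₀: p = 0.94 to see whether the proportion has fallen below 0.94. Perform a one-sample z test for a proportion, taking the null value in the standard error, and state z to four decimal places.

p̂ = 1448/1523 ≈ 0.9507551.
SE = √(p₀(1−p₀)/n) = √(0.0564/1523) = 0.0060854.
z = (0.9507551 − 0.94)/0.0060854 = 0.0107551/0.0060854 = 1.7674.

z = 1.7674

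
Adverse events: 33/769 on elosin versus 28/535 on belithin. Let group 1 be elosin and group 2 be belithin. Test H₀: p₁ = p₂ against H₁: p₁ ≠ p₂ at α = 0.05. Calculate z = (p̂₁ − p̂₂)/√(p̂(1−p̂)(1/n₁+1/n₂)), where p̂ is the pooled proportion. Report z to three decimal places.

p̂₁ = 33/769 = 0.04291, p̂₂ = 28/535 = 0.05234.
Pooled p̂ = (33+28)/(769+535) = 61/1304 = 0.04678.
SE = √(p̂(1−p̂)(1/n₁+1/n₂)) = √(0.04678·0.95322·0.00316955) = √(0.000141333) = 0.01189.
z = (0.04291 − 0.05234)/0.01189 = -0.00943/0.01189 = -0.793.
p-value = 2·P(Z > 0.793) ≈ 0.4280, so at α = 0.05 we fail to reject H₀.

z = -0.793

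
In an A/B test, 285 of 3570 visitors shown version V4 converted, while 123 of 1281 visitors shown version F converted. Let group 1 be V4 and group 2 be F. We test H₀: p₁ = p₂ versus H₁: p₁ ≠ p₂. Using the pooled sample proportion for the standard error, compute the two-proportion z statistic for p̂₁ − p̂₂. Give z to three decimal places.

z = -1.791

p̂₁ = 285/3570 ≈ 0.07983, p̂₂ = 123/1281 ≈ 0.09602.
Pooled p̂ = (285+123)/(3570+1281) = 408/4851 = 0.08411.
SE = √(p̂(1−p̂)(1/n₁+1/n₂)) = √(0.08411·0.91589·0.00106075) = √(8.17124e-05) = 0.00904.
z = (0.07983 − 0.09602)/0.00904 = -0.01619/0.00904 = -1.791.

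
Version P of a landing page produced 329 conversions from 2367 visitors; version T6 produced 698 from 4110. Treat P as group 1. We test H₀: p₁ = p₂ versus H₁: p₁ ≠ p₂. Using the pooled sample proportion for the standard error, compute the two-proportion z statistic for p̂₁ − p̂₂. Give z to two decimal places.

z = -3.27

p̂₁ = 329/2367 = 0.13899, p̂₂ = 698/4110 = 0.16983.
Pooled p̂ = (329+698)/(2367+4110) = 1027/6477 = 0.15856.
SE = √(p̂(1−p̂)(1/n₁+1/n₂)) = √(0.15856·0.84144·0.000665785) = √(8.88286e-05) = 0.00942.
z = (0.13899 − 0.16983)/0.00942 = -0.03084/0.00942 = -3.27.
Two-sided p-value ≈ 2·Φ(−3.272) = 0.0011.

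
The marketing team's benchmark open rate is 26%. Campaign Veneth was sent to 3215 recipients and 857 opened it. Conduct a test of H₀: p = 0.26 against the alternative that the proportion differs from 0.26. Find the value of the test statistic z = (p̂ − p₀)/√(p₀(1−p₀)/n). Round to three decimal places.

z = 0.848

p̂ = 857/3215 = 0.26656.
SE = √(p₀(1−p₀)/n) = √(0.1924/3215) = 0.00774.
z = (0.26656 − 0.26)/0.00774 = 0.00656/0.00774 = 0.848.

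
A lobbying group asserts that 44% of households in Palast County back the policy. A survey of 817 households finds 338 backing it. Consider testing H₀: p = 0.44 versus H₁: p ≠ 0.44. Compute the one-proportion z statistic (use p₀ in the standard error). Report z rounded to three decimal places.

z = -1.514

p̂ = 338/817 = 0.41371.
Under H₀, SE = √(0.44·0.56/817) = √(0.000301591) = 0.01737.
z = (0.41371 − 0.44)/0.01737 = -0.02629/0.01737 = -1.514.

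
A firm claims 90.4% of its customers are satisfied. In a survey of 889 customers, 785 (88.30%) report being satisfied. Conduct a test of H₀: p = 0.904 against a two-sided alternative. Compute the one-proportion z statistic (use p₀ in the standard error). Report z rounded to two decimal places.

z = -2.12

p̂ = 785/889 ≈ 0.8830.
SE = √(p₀(1−p₀)/n) = √(0.086784/889) = 0.0099.
z = (0.8830 − 0.904)/0.0099 = -0.0210/0.0099 = -2.12.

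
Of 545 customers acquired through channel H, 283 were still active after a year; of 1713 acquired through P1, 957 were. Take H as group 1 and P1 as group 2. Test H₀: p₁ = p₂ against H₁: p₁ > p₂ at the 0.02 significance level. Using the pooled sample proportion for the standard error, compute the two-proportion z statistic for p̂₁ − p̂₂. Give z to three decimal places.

z = -1.610

p̂₁ = 283/545 ≈ 0.51927, p̂₂ = 957/1713 ≈ 0.55867.
Pooled p̂ = (283+957)/(545+1713) = 1240/2258 = 0.54916.
SE = √(0.247583 × 0.00241863) = 0.02447.
z = (0.51927 − 0.55867)/0.02447 = -0.03940/0.02447 = -1.610.
p-value = P(Z > -1.610) ≈ 0.9463, so at α = 0.02 we fail to reject H₀.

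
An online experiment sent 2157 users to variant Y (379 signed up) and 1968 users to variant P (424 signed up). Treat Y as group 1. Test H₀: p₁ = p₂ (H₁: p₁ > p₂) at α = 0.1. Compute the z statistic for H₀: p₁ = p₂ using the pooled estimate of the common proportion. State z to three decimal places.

p̂₁ = 379/2157 = 0.17571, p̂₂ = 424/1968 = 0.21545.
Pooled p̂ = (379+424)/(2157+1968) = 803/4125 = 0.19467.
SE = √(0.156772 × 0.000971737) = 0.01234.
z = (0.17571 − 0.21545)/0.01234 = -0.03974/0.01234 = -3.220.
p-value = P(Z > -3.220) ≈ 0.9994, so at α = 0.1 we fail to reject H₀.

z = -3.220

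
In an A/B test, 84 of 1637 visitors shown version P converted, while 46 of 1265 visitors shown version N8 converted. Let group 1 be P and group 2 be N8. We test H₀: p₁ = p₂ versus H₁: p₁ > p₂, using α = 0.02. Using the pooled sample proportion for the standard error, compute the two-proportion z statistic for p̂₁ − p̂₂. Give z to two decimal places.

z = 1.93

p̂₁ = 84/1637 ≈ 0.05131, p̂₂ = 46/1265 ≈ 0.03636.
Pooled p̂ = (84+46)/(1637+1265) = 130/2902 = 0.04480.
SE = √(0.0427899 × 0.00140139) = 0.00774.
z = (0.05131 − 0.03636)/0.00774 = 0.01495/0.00774 = 1.93.
p-value = P(Z > 1.931) ≈ 0.0268. With α = 0.02, fail to reject H₀.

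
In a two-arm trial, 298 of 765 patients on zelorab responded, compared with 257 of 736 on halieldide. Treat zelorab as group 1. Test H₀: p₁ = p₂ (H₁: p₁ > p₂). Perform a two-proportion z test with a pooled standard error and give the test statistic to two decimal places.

z = 1.62

p̂₁ = 298/765 = 0.3895, p̂₂ = 257/736 = 0.3492.
Pooled p̂ = (298+257)/(765+736) = 555/1501 = 0.3698.
SE = √(0.233036 × 0.00266589) = 0.0249.
z = (0.3895 − 0.3492)/0.0249 = 0.0403/0.0249 = 1.62.
p-value = P(Z > 1.619) ≈ 0.0527.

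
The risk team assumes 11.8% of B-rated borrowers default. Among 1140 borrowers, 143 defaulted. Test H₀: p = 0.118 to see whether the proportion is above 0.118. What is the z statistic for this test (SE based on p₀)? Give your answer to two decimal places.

z = 0.78

p̂ = 143/1140 = 0.12544.
Under H₀, SE = √(0.118·0.882/1140) = √(9.12947e-05) = 0.00955.
z = (0.12544 − 0.118)/0.00955 = 0.00744/0.00955 = 0.78.
p-value = P(Z > 0.779) ≈ 0.2181.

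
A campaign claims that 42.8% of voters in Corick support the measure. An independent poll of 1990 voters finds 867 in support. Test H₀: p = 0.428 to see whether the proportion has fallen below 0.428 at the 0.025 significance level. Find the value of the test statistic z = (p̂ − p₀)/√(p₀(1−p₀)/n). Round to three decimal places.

z = 0.692

p̂ = 867/1990 ≈ 0.435678.
SE = √(p₀(1−p₀)/n) = √(0.24482/1990) = 0.011092.
z = (0.435678 − 0.428)/0.011092 = 0.007678/0.011092 = 0.692.
p-value = P(Z < 0.692) ≈ 0.7556; since p > α = 0.025, fail to reject H₀.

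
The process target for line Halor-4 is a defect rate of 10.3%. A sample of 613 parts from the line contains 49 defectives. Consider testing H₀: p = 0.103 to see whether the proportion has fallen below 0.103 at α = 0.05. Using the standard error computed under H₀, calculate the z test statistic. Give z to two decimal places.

z = -1.88

p̂ = 49/613 = 0.0799.
Standard error under H₀: √(0.103×0.897/613) = 0.0123.
z = (0.0799 − 0.103)/0.0123 = -0.0231/0.0123 = -1.88.
p-value = P(Z < -1.879) ≈ 0.0301. With α = 0.05, reject H₀.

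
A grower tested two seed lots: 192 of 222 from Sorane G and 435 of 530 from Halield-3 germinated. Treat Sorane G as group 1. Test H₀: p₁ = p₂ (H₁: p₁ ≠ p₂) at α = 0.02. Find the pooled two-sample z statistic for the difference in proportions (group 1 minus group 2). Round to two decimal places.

z = 1.48

p̂₁ = 192/222 ≈ 0.8649, p̂₂ = 435/530 ≈ 0.8208.
Pooled p̂ = (192+435)/(222+530) = 627/752 = 0.8338.
SE = √(p̂(1−p̂)(1/n₁+1/n₂)) = √(0.8338·0.1662·0.0063913) = √(0.00088579) = 0.0298.
z = (0.8649 − 0.8208)/0.0298 = 0.0441/0.0298 = 1.48.
Two-sided p-value ≈ 2·Φ(−1.482) = 0.1383. With α = 0.02, fail to reject H₀.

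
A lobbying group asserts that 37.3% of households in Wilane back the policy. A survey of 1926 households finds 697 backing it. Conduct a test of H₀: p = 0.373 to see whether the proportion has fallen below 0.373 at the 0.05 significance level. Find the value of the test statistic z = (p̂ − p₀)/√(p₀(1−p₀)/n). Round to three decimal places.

p̂ = 697/1926 ≈ 0.36189.
Standard error under H₀: √(0.373×0.627/1926) = 0.01102.
z = (0.36189 − 0.373)/0.01102 = -0.01111/0.01102 = -1.008.
p-value = P(Z < -1.008) ≈ 0.1567. With α = 0.05, fail to reject H₀.

z = -1.008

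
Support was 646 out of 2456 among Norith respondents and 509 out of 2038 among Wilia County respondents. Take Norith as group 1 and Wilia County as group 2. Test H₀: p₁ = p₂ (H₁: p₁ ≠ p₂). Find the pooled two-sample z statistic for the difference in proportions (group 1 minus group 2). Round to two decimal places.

p̂₁ = 646/2456 = 0.2630, p̂₂ = 509/2038 = 0.2498.
Pooled p̂ = (646+509)/(2456+2038) = 1155/4494 = 0.2570.
SE = √(0.190956 × 0.000897843) = 0.0131.
z = (0.2630 − 0.2498)/0.0131 = 0.0132/0.0131 = 1.01.
Two-sided p-value ≈ 2·Φ(−1.014) = 0.3107.

z = 1.01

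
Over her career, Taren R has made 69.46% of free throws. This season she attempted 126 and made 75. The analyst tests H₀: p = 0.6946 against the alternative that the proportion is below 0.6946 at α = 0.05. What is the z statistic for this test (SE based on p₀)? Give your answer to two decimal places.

z = -2.42

p̂ = 75/126 = 0.5952.
SE = √(p₀(1−p₀)/n) = √(0.21213/126) = 0.0410.
z = (0.5952 − 0.6946)/0.0410 = -0.0994/0.0410 = -2.42.
p-value = P(Z < -2.422) ≈ 0.0077. With α = 0.05, reject H₀.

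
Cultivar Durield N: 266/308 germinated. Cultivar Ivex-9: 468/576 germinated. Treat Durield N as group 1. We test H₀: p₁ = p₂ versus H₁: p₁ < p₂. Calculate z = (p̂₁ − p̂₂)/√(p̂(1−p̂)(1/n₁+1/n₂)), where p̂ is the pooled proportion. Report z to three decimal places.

z = 1.930

p̂₁ = 266/308 ≈ 0.86364, p̂₂ = 468/576 ≈ 0.81250.
Pooled p̂ = (266+468)/(308+576) = 734/884 = 0.83032.
SE = √(p̂(1−p̂)(1/n₁+1/n₂)) = √(0.83032·0.16968·0.00498286) = √(0.00070204) = 0.02650.
z = (0.86364 − 0.81250)/0.02650 = 0.05114/0.02650 = 1.930.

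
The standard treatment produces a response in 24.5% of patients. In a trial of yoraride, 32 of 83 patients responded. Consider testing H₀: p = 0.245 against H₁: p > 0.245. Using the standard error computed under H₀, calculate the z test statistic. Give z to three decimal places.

p̂ = 32/83 ≈ 0.38554.
Standard error under H₀: √(0.245×0.755/83) = 0.04721.
z = (0.38554 − 0.245)/0.04721 = 0.14054/0.04721 = 2.977.

z = 2.977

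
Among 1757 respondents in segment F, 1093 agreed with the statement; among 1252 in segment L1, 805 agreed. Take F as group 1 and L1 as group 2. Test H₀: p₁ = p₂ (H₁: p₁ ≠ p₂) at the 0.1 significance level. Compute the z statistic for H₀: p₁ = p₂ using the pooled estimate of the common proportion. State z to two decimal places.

z = -1.17

p̂₁ = 1093/1757 ≈ 0.6221, p̂₂ = 805/1252 ≈ 0.6430.
Pooled p̂ = (1093+805)/(1757+1252) = 1898/3009 = 0.6308.
SE = √(p̂(1−p̂)(1/n₁+1/n₂)) = √(0.6308·0.3692·0.00136787) = √(0.000318575) = 0.0178.
z = (0.6221 − 0.6430)/0.0178 = -0.0209/0.0178 = -1.17.
Two-sided p-value ≈ 2·Φ(−1.170) = 0.2419. With α = 0.1, fail to reject H₀.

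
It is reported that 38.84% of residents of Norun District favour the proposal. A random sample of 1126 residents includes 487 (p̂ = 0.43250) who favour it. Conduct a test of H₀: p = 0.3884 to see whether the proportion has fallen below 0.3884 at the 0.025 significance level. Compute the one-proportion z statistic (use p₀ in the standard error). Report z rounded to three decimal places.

z = 3.037

p̂ = 487/1126 = 0.43250.
Under H₀, SE = √(0.3884·0.6116/1126) = √(0.000210964) = 0.01452.
z = (0.43250 − 0.3884)/0.01452 = 0.04410/0.01452 = 3.037.
p-value = P(Z < 3.037) ≈ 0.9988, so at α = 0.025 we fail to reject H₀.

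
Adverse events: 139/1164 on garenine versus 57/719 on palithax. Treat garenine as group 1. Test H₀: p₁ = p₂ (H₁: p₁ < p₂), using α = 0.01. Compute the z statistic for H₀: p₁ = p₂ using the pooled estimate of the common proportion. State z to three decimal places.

z = 2.771

p̂₁ = 139/1164 = 0.119416, p̂₂ = 57/719 = 0.079277.
Pooled p̂ = (139+57)/(1164+719) = 196/1883 = 0.104089.
SE = √(0.0932547 × 0.00224993) = 0.014485.
z = (0.119416 − 0.079277)/0.014485 = 0.040139/0.014485 = 2.771.
p-value = P(Z < 2.771) ≈ 0.9972. With α = 0.01, fail to reject H₀.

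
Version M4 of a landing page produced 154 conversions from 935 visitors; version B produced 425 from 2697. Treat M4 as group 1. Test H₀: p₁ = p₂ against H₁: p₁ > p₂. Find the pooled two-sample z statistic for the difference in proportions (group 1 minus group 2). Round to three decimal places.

z = 0.513

p̂₁ = 154/935 ≈ 0.16471, p̂₂ = 425/2697 ≈ 0.15758.
Pooled p̂ = (154+425)/(935+2697) = 579/3632 = 0.15942.
SE = √(0.134003 × 0.0014403) = 0.01389.
z = (0.16471 − 0.15758)/0.01389 = 0.00713/0.01389 = 0.513.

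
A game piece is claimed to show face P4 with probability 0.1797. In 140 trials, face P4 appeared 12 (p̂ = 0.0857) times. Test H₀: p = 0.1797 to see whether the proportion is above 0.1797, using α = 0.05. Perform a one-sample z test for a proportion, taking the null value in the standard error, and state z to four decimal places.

p̂ = 12/140 ≈ 0.085714.
Under H₀, SE = √(0.1797·0.8203/140) = √(0.00105291) = 0.032449.
z = (0.085714 − 0.1797)/0.032449 = -0.093986/0.032449 = -2.8964.
p-value = P(Z > -2.896) ≈ 0.9981, so at α = 0.05 we fail to reject H₀.

z = -2.8964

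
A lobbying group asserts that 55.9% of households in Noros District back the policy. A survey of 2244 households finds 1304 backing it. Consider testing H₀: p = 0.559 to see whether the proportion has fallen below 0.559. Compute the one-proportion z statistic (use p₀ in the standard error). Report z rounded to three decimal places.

p̂ = 1304/2244 = 0.581105.
SE = √(p₀(1−p₀)/n) = √(0.24652/2244) = 0.010481.
z = (0.581105 − 0.559)/0.010481 = 0.022105/0.010481 = 2.109.
p-value = P(Z < 2.109) ≈ 0.9825.

z = 2.109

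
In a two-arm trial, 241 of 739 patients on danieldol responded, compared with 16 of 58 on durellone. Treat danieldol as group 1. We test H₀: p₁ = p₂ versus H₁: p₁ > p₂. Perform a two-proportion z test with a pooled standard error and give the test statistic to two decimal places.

z = 0.79

p̂₁ = 241/739 ≈ 0.3261, p̂₂ = 16/58 ≈ 0.2759.
Pooled p̂ = (241+16)/(739+58) = 257/797 = 0.3225.
SE = √(0.218479 × 0.0185946) = 0.0637.
z = (0.3261 − 0.2759)/0.0637 = 0.0502/0.0637 = 0.79.
p-value = P(Z > 0.788) ≈ 0.2152.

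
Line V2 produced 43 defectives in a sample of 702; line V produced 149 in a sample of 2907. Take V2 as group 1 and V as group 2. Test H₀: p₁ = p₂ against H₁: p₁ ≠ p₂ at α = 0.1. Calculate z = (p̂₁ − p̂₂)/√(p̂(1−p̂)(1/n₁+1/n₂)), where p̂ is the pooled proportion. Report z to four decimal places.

p̂₁ = 43/702 = 0.061254, p̂₂ = 149/2907 = 0.051256.
Pooled p̂ = (43+149)/(702+2907) = 192/3609 = 0.053200.
SE = √(p̂(1−p̂)(1/n₁+1/n₂)) = √(0.053200·0.946800·0.0017685) = √(8.90794e-05) = 0.009438.
z = (0.061254 − 0.051256)/0.009438 = 0.009998/0.009438 = 1.0593.
Two-sided p-value ≈ 2·Φ(−1.059) = 0.2895. With α = 0.1, fail to reject H₀.

z = 1.0593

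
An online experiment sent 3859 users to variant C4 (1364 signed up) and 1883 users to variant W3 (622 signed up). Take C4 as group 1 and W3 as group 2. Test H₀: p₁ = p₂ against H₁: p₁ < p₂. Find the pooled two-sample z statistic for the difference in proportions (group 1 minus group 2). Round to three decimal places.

p̂₁ = 1364/3859 ≈ 0.353459, p̂₂ = 622/1883 ≈ 0.330324.
Pooled p̂ = (1364+622)/(3859+1883) = 1986/5742 = 0.345873.
SE = √(p̂(1−p̂)(1/n₁+1/n₂)) = √(0.345873·0.654127·0.000790202) = √(0.000178779) = 0.013371.
z = (0.353459 − 0.330324)/0.013371 = 0.023135/0.013371 = 1.730.

z = 1.730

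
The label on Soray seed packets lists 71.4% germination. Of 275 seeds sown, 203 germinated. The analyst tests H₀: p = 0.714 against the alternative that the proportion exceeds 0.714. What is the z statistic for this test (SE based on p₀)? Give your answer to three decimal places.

p̂ = 203/275 ≈ 0.73818.
SE = √(p₀(1−p₀)/n) = √(0.2042/275) = 0.02725.
z = (0.73818 − 0.714)/0.02725 = 0.02418/0.02725 = 0.887.

z = 0.887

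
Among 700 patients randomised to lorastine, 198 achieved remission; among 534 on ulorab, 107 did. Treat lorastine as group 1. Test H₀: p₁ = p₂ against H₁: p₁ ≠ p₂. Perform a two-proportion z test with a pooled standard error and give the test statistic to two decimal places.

z = 3.33

p̂₁ = 198/700 = 0.2829, p̂₂ = 107/534 = 0.2004.
Pooled p̂ = (198+107)/(700+534) = 305/1234 = 0.2472.
SE = √(0.186074 × 0.00330123) = 0.0248.
z = (0.2829 − 0.2004)/0.0248 = 0.0825/0.0248 = 3.33.
p-value = 2·P(Z > 3.328) ≈ 0.0009.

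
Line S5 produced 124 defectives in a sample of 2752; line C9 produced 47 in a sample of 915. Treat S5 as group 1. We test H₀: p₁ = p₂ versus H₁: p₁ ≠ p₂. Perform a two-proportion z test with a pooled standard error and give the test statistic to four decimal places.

z = -0.7840

p̂₁ = 124/2752 = 0.045058, p̂₂ = 47/915 = 0.051366.
Pooled p̂ = (124+47)/(2752+915) = 171/3667 = 0.046632.
SE = √(p̂(1−p̂)(1/n₁+1/n₂)) = √(0.046632·0.953368·0.00145627) = √(6.47421e-05) = 0.008046.
z = (0.045058 − 0.051366)/0.008046 = -0.006308/0.008046 = -0.7840.
Two-sided p-value ≈ 2·Φ(−0.784) = 0.4331.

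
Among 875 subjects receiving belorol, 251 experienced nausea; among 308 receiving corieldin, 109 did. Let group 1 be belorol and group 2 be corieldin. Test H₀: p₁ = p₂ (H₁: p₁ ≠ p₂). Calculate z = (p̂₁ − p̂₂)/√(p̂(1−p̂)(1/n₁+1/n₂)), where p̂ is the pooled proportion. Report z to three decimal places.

p̂₁ = 251/875 = 0.28686, p̂₂ = 109/308 = 0.35390.
Pooled p̂ = (251+109)/(875+308) = 360/1183 = 0.30431.
SE = √(0.211706 × 0.00438961) = 0.03048.
z = (0.28686 − 0.35390)/0.03048 = -0.06704/0.03048 = -2.199.
Two-sided p-value ≈ 2·Φ(−2.199) = 0.0279.

z = -2.199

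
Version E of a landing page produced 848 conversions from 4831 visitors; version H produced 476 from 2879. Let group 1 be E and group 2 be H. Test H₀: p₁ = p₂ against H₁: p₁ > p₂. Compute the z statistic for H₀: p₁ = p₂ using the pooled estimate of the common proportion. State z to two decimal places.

z = 1.15

p̂₁ = 848/4831 ≈ 0.1755, p̂₂ = 476/2879 ≈ 0.1653.
Pooled p̂ = (848+476)/(4831+2879) = 1324/7710 = 0.1717.
SE = √(0.142236 × 0.000554339) = 0.0089.
z = (0.1755 − 0.1653)/0.0089 = 0.0102/0.0089 = 1.15.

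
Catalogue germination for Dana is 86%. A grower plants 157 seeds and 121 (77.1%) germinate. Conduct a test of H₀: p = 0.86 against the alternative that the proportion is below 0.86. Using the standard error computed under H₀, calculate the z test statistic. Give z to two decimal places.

p̂ = 121/157 = 0.7707.
Under H₀, SE = √(0.86·0.14/157) = √(0.000766879) = 0.0277.
z = (0.7707 − 0.86)/0.0277 = -0.0893/0.0277 = -3.22.

z = -3.22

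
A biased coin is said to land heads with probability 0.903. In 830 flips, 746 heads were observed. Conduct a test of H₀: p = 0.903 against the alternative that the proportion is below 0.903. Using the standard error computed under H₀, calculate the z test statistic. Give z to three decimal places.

p̂ = 746/830 = 0.89880.
Standard error under H₀: √(0.903×0.097/830) = 0.01027.
z = (0.89880 − 0.903)/0.01027 = -0.00420/0.01027 = -0.409.
p-value = P(Z < -0.409) ≈ 0.3412.

z = -0.409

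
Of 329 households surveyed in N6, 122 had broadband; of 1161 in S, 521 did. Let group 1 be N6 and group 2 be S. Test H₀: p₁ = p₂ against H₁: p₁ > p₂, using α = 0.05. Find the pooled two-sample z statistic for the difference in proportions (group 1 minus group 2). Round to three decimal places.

p̂₁ = 122/329 = 0.370821, p̂₂ = 521/1161 = 0.448751.
Pooled p̂ = (122+521)/(329+1161) = 643/1490 = 0.431544.
SE = √(p̂(1−p̂)(1/n₁+1/n₂)) = √(0.431544·0.568456·0.00390084) = √(0.00095693) = 0.030934.
z = (0.370821 − 0.448751)/0.030934 = -0.077930/0.030934 = -2.519.
p-value = P(Z > -2.519) ≈ 0.9941; since p > α = 0.05, fail to reject H₀.

z = -2.519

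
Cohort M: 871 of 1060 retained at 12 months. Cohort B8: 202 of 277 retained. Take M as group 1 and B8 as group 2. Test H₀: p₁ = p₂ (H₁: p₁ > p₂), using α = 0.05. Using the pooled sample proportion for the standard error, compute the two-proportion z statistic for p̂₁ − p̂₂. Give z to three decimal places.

z = 3.442

p̂₁ = 871/1060 ≈ 0.82170, p̂₂ = 202/277 ≈ 0.72924.
Pooled p̂ = (871+202)/(1060+277) = 1073/1337 = 0.80254.
SE = √(p̂(1−p̂)(1/n₁+1/n₂)) = √(0.80254·0.19746·0.0045535) = √(0.000721584) = 0.02686.
z = (0.82170 − 0.72924)/0.02686 = 0.09246/0.02686 = 3.442.
p-value = P(Z > 3.442) ≈ 0.0003; since p < α = 0.05, reject H₀.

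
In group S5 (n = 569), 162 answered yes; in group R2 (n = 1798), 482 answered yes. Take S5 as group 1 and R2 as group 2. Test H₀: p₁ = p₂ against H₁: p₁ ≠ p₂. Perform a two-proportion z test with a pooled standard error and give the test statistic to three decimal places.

z = 0.777

p̂₁ = 162/569 = 0.28471, p̂₂ = 482/1798 = 0.26808.
Pooled p̂ = (162+482)/(569+1798) = 644/2367 = 0.27207.
SE = √(0.19805 × 0.00231364) = 0.02141.
z = (0.28471 − 0.26808)/0.02141 = 0.01663/0.02141 = 0.777.
p-value = 2·P(Z > 0.777) ≈ 0.4371.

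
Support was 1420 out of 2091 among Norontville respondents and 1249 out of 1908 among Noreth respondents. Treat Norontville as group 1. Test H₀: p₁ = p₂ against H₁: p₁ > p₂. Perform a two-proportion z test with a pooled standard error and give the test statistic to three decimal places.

p̂₁ = 1420/2091 ≈ 0.679101, p̂₂ = 1249/1908 ≈ 0.654612.
Pooled p̂ = (1420+1249)/(2091+1908) = 2669/3999 = 0.667417.
SE = √(p̂(1−p̂)(1/n₁+1/n₂)) = √(0.667417·0.332583·0.00100235) = √(0.000222493) = 0.014916.
z = (0.679101 − 0.654612)/0.014916 = 0.024489/0.014916 = 1.642.

z = 1.642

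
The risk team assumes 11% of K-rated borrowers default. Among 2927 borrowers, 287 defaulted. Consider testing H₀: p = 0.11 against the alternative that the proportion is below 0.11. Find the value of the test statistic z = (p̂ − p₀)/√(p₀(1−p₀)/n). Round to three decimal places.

p̂ = 287/2927 ≈ 0.098053.
Under H₀, SE = √(0.11·0.89/2927) = √(3.34472e-05) = 0.005783.
z = (0.098053 − 0.11)/0.005783 = -0.011947/0.005783 = -2.066.
p-value = P(Z < -2.066) ≈ 0.0194.

z = -2.066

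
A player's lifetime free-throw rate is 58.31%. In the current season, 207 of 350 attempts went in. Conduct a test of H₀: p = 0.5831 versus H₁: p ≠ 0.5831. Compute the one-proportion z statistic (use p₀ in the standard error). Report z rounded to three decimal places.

z = 0.316

p̂ = 207/350 ≈ 0.59143.
Standard error under H₀: √(0.5831×0.4169/350) = 0.02635.
z = (0.59143 − 0.5831)/0.02635 = 0.00833/0.02635 = 0.316.
p-value = 2·P(Z > 0.316) ≈ 0.7520.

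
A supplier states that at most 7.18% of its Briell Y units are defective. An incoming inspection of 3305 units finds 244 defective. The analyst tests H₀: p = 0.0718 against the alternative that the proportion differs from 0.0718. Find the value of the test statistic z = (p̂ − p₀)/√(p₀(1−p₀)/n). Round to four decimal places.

p̂ = 244/3305 ≈ 0.0738275.
SE = √(p₀(1−p₀)/n) = √(0.066645/3305) = 0.0044905.
z = (0.0738275 − 0.0718)/0.0044905 = 0.0020275/0.0044905 = 0.4515.
p-value = 2·P(Z > 0.452) ≈ 0.6516.

z = 0.4515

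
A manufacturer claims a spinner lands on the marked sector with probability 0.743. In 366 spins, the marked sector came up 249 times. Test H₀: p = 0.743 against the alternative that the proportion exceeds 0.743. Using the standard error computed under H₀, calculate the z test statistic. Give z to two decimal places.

p̂ = 249/366 ≈ 0.68033.
Standard error under H₀: √(0.743×0.257/366) = 0.02284.
z = (0.68033 − 0.743)/0.02284 = -0.06267/0.02284 = -2.74.

z = -2.74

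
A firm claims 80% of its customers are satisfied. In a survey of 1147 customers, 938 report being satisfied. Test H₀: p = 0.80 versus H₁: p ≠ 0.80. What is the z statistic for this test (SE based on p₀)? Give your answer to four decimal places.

p̂ = 938/1147 = 0.817786.
Standard error under H₀: √(0.8×0.2/1147) = 0.011811.
z = (0.817786 − 0.8)/0.011811 = 0.017786/0.011811 = 1.5059.
Two-sided p-value ≈ 2·Φ(−1.506) = 0.1321.

z = 1.5059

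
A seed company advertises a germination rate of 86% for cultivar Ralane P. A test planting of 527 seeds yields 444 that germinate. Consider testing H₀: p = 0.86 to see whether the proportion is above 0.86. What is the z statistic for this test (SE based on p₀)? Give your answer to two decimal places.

z = -1.16

p̂ = 444/527 = 0.8425.
SE = √(p₀(1−p₀)/n) = √(0.1204/527) = 0.0151.
z = (0.8425 − 0.86)/0.0151 = -0.0175/0.0151 = -1.16.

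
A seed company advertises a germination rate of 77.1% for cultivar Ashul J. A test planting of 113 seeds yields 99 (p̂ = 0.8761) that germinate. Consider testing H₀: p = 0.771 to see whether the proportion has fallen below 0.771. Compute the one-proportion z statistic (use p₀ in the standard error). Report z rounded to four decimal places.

p̂ = 99/113 = 0.876106.
Under H₀, SE = √(0.771·0.229/113) = √(0.00156247) = 0.039528.
z = (0.876106 − 0.771)/0.039528 = 0.105106/0.039528 = 2.6590.
p-value = P(Z < 2.659) ≈ 0.9961.

z = 2.6590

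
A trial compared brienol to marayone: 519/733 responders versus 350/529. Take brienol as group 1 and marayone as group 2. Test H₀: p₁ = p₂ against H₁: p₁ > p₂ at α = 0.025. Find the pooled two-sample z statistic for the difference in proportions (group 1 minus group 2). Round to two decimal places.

p̂₁ = 519/733 = 0.7080, p̂₂ = 350/529 = 0.6616.
Pooled p̂ = (519+350)/(733+529) = 869/1262 = 0.6886.
SE = √(0.214434 × 0.00325462) = 0.0264.
z = (0.7080 − 0.6616)/0.0264 = 0.0464/0.0264 = 1.76.
p-value = P(Z > 1.757) ≈ 0.0394; since p > α = 0.025, fail to reject H₀.

z = 1.76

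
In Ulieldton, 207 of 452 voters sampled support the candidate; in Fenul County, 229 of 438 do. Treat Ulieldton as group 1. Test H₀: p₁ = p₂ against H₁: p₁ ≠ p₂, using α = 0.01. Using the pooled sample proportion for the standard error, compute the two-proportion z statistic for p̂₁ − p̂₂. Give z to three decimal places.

z = -1.935

p̂₁ = 207/452 ≈ 0.45796, p̂₂ = 229/438 ≈ 0.52283.
Pooled p̂ = (207+229)/(452+438) = 436/890 = 0.48989.
SE = √(p̂(1−p̂)(1/n₁+1/n₂)) = √(0.48989·0.51011·0.00449549) = √(0.00112341) = 0.03352.
z = (0.45796 − 0.52283)/0.03352 = -0.06487/0.03352 = -1.935.
p-value = 2·P(Z > 1.935) ≈ 0.0530. With α = 0.01, fail to reject H₀.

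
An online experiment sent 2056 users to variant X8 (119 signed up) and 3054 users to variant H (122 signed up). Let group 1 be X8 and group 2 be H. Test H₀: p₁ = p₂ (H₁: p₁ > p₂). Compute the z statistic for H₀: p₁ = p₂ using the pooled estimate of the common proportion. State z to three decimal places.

p̂₁ = 119/2056 = 0.057879, p̂₂ = 122/3054 = 0.039948.
Pooled p̂ = (119+122)/(2056+3054) = 241/5110 = 0.047162.
SE = √(p̂(1−p̂)(1/n₁+1/n₂)) = √(0.047162·0.952838·0.000813821) = √(3.65716e-05) = 0.006047.
z = (0.057879 − 0.039948)/0.006047 = 0.017931/0.006047 = 2.965.

z = 2.965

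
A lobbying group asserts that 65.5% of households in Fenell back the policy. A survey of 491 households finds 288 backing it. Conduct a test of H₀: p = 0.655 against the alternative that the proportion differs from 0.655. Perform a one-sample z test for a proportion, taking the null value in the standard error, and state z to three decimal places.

p̂ = 288/491 ≈ 0.586558.
Standard error under H₀: √(0.655×0.345/491) = 0.021453.
z = (0.586558 − 0.655)/0.021453 = -0.068442/0.021453 = -3.190.
Two-sided p-value ≈ 2·Φ(−3.190) = 0.0014.

z = -3.190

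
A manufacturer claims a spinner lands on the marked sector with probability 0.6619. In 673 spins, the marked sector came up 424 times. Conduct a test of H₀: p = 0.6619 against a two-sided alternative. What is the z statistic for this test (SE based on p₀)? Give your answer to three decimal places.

p̂ = 424/673 = 0.630015.
Under H₀, SE = √(0.6619·0.3381/673) = √(0.000332524) = 0.018235.
z = (0.630015 − 0.6619)/0.018235 = -0.031885/0.018235 = -1.749.

z = -1.749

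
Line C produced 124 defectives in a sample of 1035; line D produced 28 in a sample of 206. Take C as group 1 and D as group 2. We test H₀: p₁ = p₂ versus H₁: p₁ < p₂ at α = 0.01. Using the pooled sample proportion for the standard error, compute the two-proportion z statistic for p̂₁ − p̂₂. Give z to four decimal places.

p̂₁ = 124/1035 = 0.119807, p̂₂ = 28/206 = 0.135922.
Pooled p̂ = (124+28)/(1035+206) = 152/1241 = 0.122482.
SE = √(p̂(1−p̂)(1/n₁+1/n₂)) = √(0.122482·0.877518·0.00582055) = √(0.000625593) = 0.025012.
z = (0.119807 − 0.135922)/0.025012 = -0.016115/0.025012 = -0.6443.
p-value = P(Z < -0.644) ≈ 0.2597. With α = 0.01, fail to reject H₀.

z = -0.6443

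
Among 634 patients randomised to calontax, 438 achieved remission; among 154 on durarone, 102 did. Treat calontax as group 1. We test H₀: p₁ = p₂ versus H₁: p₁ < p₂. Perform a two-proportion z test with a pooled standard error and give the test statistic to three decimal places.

z = 0.683

p̂₁ = 438/634 ≈ 0.69085, p̂₂ = 102/154 ≈ 0.66234.
Pooled p̂ = (438+102)/(634+154) = 540/788 = 0.68528.
SE = √(p̂(1−p̂)(1/n₁+1/n₂)) = √(0.68528·0.31472·0.00807079) = √(0.00174064) = 0.04172.
z = (0.69085 − 0.66234)/0.04172 = 0.02851/0.04172 = 0.683.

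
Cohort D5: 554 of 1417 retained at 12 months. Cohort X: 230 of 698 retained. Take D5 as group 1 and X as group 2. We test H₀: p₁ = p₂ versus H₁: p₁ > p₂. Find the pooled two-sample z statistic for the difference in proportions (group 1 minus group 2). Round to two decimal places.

z = 2.75

p̂₁ = 554/1417 ≈ 0.39097, p̂₂ = 230/698 ≈ 0.32951.
Pooled p̂ = (554+230)/(1417+698) = 784/2115 = 0.37069.
SE = √(0.233278 × 0.00213838) = 0.02233.
z = (0.39097 − 0.32951)/0.02233 = 0.06146/0.02233 = 2.75.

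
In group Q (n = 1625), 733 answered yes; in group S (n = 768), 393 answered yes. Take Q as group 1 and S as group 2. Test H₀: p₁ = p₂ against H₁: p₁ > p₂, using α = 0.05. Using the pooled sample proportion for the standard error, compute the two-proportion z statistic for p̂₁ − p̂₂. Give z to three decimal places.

z = -2.775

p̂₁ = 733/1625 ≈ 0.451077, p̂₂ = 393/768 ≈ 0.511719.
Pooled p̂ = (733+393)/(1625+768) = 1126/2393 = 0.470539.
SE = √(p̂(1−p̂)(1/n₁+1/n₂)) = √(0.470539·0.529461·0.00191747) = √(0.000477703) = 0.021856.
z = (0.451077 − 0.511719)/0.021856 = -0.060642/0.021856 = -2.775.
p-value = P(Z > -2.775) ≈ 0.9972. With α = 0.05, fail to reject H₀.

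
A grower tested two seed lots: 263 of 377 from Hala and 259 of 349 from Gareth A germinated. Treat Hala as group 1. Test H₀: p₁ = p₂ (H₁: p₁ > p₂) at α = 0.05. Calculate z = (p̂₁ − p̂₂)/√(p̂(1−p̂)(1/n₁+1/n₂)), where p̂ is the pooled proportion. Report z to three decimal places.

p̂₁ = 263/377 = 0.69761, p̂₂ = 259/349 = 0.74212.
Pooled p̂ = (263+259)/(377+349) = 522/726 = 0.71901.
SE = √(p̂(1−p̂)(1/n₁+1/n₂)) = √(0.71901·0.28099·0.00551785) = √(0.0011148) = 0.03339.
z = (0.69761 − 0.74212)/0.03339 = -0.04451/0.03339 = -1.333.
p-value = P(Z > -1.333) ≈ 0.9087; since p > α = 0.05, fail to reject H₀.

z = -1.333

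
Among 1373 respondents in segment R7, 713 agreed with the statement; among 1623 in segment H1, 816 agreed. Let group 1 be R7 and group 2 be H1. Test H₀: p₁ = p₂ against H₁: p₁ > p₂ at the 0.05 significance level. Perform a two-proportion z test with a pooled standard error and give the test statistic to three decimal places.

p̂₁ = 713/1373 ≈ 0.51930, p̂₂ = 816/1623 ≈ 0.50277.
Pooled p̂ = (713+816)/(1373+1623) = 1529/2996 = 0.51035.
SE = √(p̂(1−p̂)(1/n₁+1/n₂)) = √(0.51035·0.48965·0.00134448) = √(0.000335975) = 0.01833.
z = (0.51930 − 0.50277)/0.01833 = 0.01653/0.01833 = 0.902.
p-value = P(Z > 0.902) ≈ 0.1836. With α = 0.05, fail to reject H₀.

z = 0.902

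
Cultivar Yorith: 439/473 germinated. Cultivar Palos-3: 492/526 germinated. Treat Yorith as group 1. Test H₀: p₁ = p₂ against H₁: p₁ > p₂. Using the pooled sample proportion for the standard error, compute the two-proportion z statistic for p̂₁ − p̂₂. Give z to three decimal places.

z = -0.454

p̂₁ = 439/473 ≈ 0.92812, p̂₂ = 492/526 ≈ 0.93536.
Pooled p̂ = (439+492)/(473+526) = 931/999 = 0.93193.
SE = √(0.0634348 × 0.00401531) = 0.01596.
z = (0.92812 − 0.93536)/0.01596 = -0.00724/0.01596 = -0.454.
p-value = P(Z > -0.454) ≈ 0.6750.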